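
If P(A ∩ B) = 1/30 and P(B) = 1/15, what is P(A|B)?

P(A|B) = P(A ∩ B) / P(B)
= (1/30) / (1/15)
= 1/2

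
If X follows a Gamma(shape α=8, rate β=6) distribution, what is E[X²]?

Using the identity E[X²] = Var(X) + (E[X])²:
E[X] = \frac{4}{3}
Var(X) = \frac{2}{9}
E[X²] = \frac{2}{9} + (\frac{4}{3})²
= 2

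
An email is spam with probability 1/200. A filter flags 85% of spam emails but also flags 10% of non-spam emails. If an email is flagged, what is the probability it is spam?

Let D = the rare event, + = positive/flagged.
P(D) = 1/200
P(+|D) = 85/100 = 17/20
P(+|D') = 10/100 = 1/10
P(+) = P(+|D)P(D) + P(+|D')P(D')
     = \frac{17}{20} × \frac{1}{200} + \frac{1}{10} × \frac{199}{200}
     = \frac{83}{800}
P(D|+) = P(+|D)P(D)/P(+) = \frac{17}{415}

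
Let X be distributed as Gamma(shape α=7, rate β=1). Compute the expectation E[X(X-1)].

E[X(X-1)] = E[X² - X] = E[X²] - E[X]
E[X] = 7
E[X²] = Var(X) + (E[X])² = 7 + (7)² = 56
E[X(X-1)] = 56 - 7 = 49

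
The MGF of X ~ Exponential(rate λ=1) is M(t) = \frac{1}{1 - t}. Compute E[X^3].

To find E[X^3], compute M^(3)(0):
M^(1)(t) = \frac{1}{\left(1 - t\right)^{2}}
M^(2)(t) = \frac{2}{\left(1 - t\right)^{3}}
M^(3)(t) = \frac{6}{\left(1 - t\right)^{4}}
M^(3)(0) = 6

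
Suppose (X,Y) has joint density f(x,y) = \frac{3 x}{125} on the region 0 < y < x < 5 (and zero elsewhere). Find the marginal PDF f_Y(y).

f_Y(y) = ∫_y^5 \frac{3 x}{125} dx = \frac{3}{10} - \frac{3 y^{2}}{250}
for 0 < y < 5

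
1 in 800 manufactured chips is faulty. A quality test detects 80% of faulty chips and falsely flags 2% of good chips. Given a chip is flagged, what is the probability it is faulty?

Let D = the rare event, + = positive/flagged.
P(D) = 1/800
P(+|D) = 80/100 = 4/5
P(+|D') = 2/100 = 1/50
P(+) = P(+|D)P(D) + P(+|D')P(D')
     = \frac{4}{5} × \frac{1}{800} + \frac{1}{50} × \frac{799}{800}
     = \frac{839}{40000}
P(D|+) = P(+|D)P(D)/P(+) = \frac{40}{839}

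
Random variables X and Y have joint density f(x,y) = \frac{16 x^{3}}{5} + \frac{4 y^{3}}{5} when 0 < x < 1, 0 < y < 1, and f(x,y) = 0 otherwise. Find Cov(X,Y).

E[XY] = ∫∫ xy × f(x,y) dx dy = \frac{2}{5}
E[X] = \frac{37}{50}
E[Y] = \frac{14}{25}
Cov(X,Y) = E[XY] - E[X]E[Y] = - \frac{9}{625}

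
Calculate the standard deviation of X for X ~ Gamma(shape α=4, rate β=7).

For X ~ Gamma(shape α=4, rate β=7):
Var(X) = \frac{4}{49}
SD(X) = √(Var(X)) = √(\frac{4}{49}) = \frac{2}{7}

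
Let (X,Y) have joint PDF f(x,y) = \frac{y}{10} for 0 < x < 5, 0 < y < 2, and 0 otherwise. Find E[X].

f_X(x) = ∫_0^2 \frac{y}{10} dy = \frac{1}{5}
E[X] = ∫_0^5 x × (\frac{1}{5}) dx = \frac{5}{2}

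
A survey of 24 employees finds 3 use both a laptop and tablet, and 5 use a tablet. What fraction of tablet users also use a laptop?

P(A ∩ B) = 3/24 = 1/8
P(B) = 5/24
P(A|B) = P(A ∩ B) / P(B) = (1/8) / (5/24) = 3/5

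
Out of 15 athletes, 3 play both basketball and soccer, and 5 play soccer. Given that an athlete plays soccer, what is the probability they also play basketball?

P(A ∩ B) = 3/15 = 1/5
P(B) = 5/15 = 1/3
P(A|B) = P(A ∩ B) / P(B) = (1/5) / (1/3) = 3/5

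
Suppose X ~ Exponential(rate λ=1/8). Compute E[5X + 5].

For X ~ Exponential(rate λ=1/8):
E[X] = 8
E[5X + 5] = 5 × E[X] + 5 = 45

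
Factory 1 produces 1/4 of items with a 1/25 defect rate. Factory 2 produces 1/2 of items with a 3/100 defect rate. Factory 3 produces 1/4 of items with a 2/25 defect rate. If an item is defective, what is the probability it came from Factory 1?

Using Bayes' theorem:
P(F1) = 1/4, P(D|F1) = 1/25
P(F2) = 1/2, P(D|F2) = 3/100
P(F3) = 1/4, P(D|F3) = 2/25
P(D) = P(D|F1)P(F1) + P(D|F2)P(F2) + P(D|F3)P(F3)
     = \frac{9}{200}
P(F1|D) = P(D|F1)P(F1) / P(D)
= \frac{2}{9}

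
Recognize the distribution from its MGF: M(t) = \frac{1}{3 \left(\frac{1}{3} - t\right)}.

The MGF M(t) = \frac{1}{3 \left(\frac{1}{3} - t\right)} is the standard form for the Exponential distribution.
Comparing with the known MGF formula identifies: Exponential(rate λ=1/3)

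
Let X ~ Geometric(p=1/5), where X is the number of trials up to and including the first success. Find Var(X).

For X ~ Geometric(p=1/5), where X is the number of trials up to and including the first success:
Var(X) = 20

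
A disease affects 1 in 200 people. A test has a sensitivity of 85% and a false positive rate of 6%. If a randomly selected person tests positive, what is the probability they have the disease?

Let D = the rare event, + = positive/flagged.
P(D) = 1/200
P(+|D) = 85/100 = 17/20
P(+|D') = 6/100 = 3/50
P(+) = P(+|D)P(D) + P(+|D')P(D')
     = \frac{17}{20} × \frac{1}{200} + \frac{3}{50} × \frac{199}{200}
     = \frac{1279}{20000}
P(D|+) = P(+|D)P(D)/P(+) = \frac{85}{1279}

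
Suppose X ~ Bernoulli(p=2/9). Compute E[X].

For X ~ Bernoulli(p=2/9), the expected value is:
E[X] = \frac{2}{9}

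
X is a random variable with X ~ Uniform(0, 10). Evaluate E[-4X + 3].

For X ~ Uniform(0, 10):
E[X] = 5
E[-4X + 3] = -4 × E[X] + 3 = -17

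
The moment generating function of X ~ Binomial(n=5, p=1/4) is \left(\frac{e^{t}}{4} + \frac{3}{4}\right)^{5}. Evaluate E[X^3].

To find E[X^3], compute M^(3)(0):
M^(1)(t) = \frac{5 \left(\frac{e^{t}}{4} + \frac{3}{4}\right)^{4} e^{t}}{4}
M^(2)(t) = \frac{5 \left(\frac{e^{t}}{4} + \frac{3}{4}\right)^{4} e^{t}}{4} + \frac{5 \left(\frac{e^{t}}{4} + \frac{3}{4}\right)^{3} e^{2 t}}{4}
M^(3)(t) = \frac{5 \left(\frac{e^{t}}{4} + \frac{3}{4}\right)^{4} e^{t}}{4} + \frac{15 \left(\frac{e^{t}}{4} + \frac{3}{4}\right)^{3} e^{2 t}}{4} + \frac{15 \left(\frac{e^{t}}{4} + \frac{3}{4}\right)^{2} e^{3 t}}{16}
M^(3)(0) = \frac{95}{16}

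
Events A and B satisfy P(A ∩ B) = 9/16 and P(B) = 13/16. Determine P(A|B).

P(A|B) = P(A ∩ B) / P(B)
= (9/16) / (13/16)
= 9/13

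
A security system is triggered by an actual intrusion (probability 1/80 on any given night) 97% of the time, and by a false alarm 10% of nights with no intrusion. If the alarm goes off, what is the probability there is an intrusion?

Let D = the rare event, + = positive/flagged.
P(D) = 1/80
P(+|D) = 97/100
P(+|D') = 10/100 = 1/10
P(+) = P(+|D)P(D) + P(+|D')P(D')
     = \frac{97}{100} × \frac{1}{80} + \frac{1}{10} × \frac{79}{80}
     = \frac{887}{8000}
P(D|+) = P(+|D)P(D)/P(+) = \frac{97}{887}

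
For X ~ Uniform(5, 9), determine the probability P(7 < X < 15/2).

P(7 < X < 15/2) = ∫_{7}^{15/2} f(x) dx
where f(x) = \frac{1}{4}
= \frac{1}{8}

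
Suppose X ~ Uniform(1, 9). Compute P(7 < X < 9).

P(7 < X < 9) = ∫_{7}^{9} f(x) dx
where f(x) = \frac{1}{8}
= \frac{1}{4}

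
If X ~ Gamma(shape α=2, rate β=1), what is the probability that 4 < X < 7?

P(4 < X < 7) = ∫_{4}^{7} f(x) dx
where f(x) = x e^{- x}
= \frac{-8 + 5 e^{3}}{e^{7}}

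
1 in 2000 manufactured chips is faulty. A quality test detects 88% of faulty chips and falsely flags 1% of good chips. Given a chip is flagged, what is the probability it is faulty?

Let D = the rare event, + = positive/flagged.
P(D) = 1/2000
P(+|D) = 88/100 = 22/25
P(+|D') = 1/100
P(+) = P(+|D)P(D) + P(+|D')P(D')
     = \frac{22}{25} × \frac{1}{2000} + \frac{1}{100} × \frac{1999}{2000}
     = \frac{2087}{200000}
P(D|+) = P(+|D)P(D)/P(+) = \frac{88}{2087}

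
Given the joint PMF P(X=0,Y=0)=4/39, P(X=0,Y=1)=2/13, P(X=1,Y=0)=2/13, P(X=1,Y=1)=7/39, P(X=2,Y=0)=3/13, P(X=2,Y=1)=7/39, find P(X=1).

P(X=1) = P(X=1,Y=0) + P(X=1,Y=1)
= 2/13 + 7/39
= 1/3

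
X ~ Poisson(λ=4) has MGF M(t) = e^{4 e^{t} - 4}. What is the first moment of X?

To find E[X], compute M^(1)(0):
M^(1)(t) = 4 e^{t} e^{4 e^{t} - 4}
M^(1)(0) = 4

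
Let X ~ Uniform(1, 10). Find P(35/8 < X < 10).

P(35/8 < X < 10) = ∫_{35/8}^{10} f(x) dx
where f(x) = \frac{1}{9}
= \frac{5}{8}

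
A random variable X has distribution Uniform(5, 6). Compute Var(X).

For X ~ Uniform(5, 6):
Var(X) = \frac{1}{12}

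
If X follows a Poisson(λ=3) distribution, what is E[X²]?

Using the identity E[X²] = Var(X) + (E[X])²:
E[X] = 3
Var(X) = 3
E[X²] = 3 + (3)²
= 12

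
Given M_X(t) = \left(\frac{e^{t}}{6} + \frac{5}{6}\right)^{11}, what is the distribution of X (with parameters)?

The MGF M(t) = \left(\frac{e^{t}}{6} + \frac{5}{6}\right)^{11} is the standard form for the Binomial distribution.
Comparing with the known MGF formula identifies: Binomial(n=11, p=1/6)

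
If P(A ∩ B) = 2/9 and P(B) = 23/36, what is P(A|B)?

P(A|B) = P(A ∩ B) / P(B)
= (2/9) / (23/36)
= 8/23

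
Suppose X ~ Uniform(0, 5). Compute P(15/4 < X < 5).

P(15/4 < X < 5) = ∫_{15/4}^{5} f(x) dx
where f(x) = \frac{1}{5}
= \frac{1}{4}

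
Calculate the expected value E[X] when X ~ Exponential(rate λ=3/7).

For X ~ Exponential(rate λ=3/7), the expected value is:
E[X] = \frac{7}{3}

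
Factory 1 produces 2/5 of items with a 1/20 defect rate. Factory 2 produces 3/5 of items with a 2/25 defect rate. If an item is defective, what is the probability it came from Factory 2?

Using Bayes' theorem:
P(F1) = 2/5, P(D|F1) = 1/20
P(F2) = 3/5, P(D|F2) = 2/25
P(D) = P(D|F1)P(F1) + P(D|F2)P(F2)
     = \frac{17}{250}
P(F2|D) = P(D|F2)P(F2) / P(D)
= \frac{12}{17}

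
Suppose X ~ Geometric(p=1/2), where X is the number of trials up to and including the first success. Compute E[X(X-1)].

E[X(X-1)] = E[X² - X] = E[X²] - E[X]
E[X] = 2
E[X²] = Var(X) + (E[X])² = 2 + (2)² = 6
E[X(X-1)] = 6 - 2 = 4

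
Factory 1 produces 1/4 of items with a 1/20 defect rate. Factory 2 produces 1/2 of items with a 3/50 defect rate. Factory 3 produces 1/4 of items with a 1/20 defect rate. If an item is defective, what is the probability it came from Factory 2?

Using Bayes' theorem:
P(F1) = 1/4, P(D|F1) = 1/20
P(F2) = 1/2, P(D|F2) = 3/50
P(F3) = 1/4, P(D|F3) = 1/20
P(D) = P(D|F1)P(F1) + P(D|F2)P(F2) + P(D|F3)P(F3)
     = \frac{11}{200}
P(F2|D) = P(D|F2)P(F2) / P(D)
= \frac{6}{11}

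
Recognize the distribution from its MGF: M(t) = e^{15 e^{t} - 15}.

The MGF M(t) = e^{15 e^{t} - 15} is the standard form for the Poisson distribution.
Comparing with the known MGF formula identifies: Poisson(λ=15)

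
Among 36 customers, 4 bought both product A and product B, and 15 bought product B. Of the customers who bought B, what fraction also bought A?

P(A ∩ B) = 4/36 = 1/9
P(B) = 15/36 = 5/12
P(A|B) = P(A ∩ B) / P(B) = (1/9) / (5/12) = 4/15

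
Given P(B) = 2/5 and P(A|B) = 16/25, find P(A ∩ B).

By definition, P(A|B) = P(A ∩ B) / P(B)
So P(A ∩ B) = P(A|B) × P(B)
= 16/25 × 2/5
= 32/125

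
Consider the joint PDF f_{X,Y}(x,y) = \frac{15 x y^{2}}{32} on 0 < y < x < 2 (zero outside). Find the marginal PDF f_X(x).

f_X(x) = ∫_0^x \frac{15 x y^{2}}{32} dy = \frac{5 x^{4}}{32}
for 0 < x < 2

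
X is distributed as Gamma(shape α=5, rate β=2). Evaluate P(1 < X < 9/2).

P(1 < X < 9/2) = ∫_{1}^{9/2} f(x) dx
where f(x) = \frac{4 x^{4} e^{- 2 x}}{3}
= \frac{7 \left(-509 + 8 e^{7}\right)}{8 e^{9}}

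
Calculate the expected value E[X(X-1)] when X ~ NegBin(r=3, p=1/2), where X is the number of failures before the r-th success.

E[X(X-1)] = E[X² - X] = E[X²] - E[X]
E[X] = 3
E[X²] = Var(X) + (E[X])² = 6 + (3)² = 15
E[X(X-1)] = 15 - 3 = 12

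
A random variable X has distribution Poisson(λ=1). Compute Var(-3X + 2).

For X ~ Poisson(λ=1):
Var(X) = 1
Var(-3X + 2) = (-3)² × Var(X) = 9 × 1 = 9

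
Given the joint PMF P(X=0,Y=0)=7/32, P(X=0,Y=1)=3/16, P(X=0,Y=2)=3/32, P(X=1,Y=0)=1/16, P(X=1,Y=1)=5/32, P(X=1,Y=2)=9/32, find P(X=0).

P(X=0) = P(X=0,Y=0) + P(X=0,Y=1) + P(X=0,Y=2)
= 7/32 + 3/16 + 3/32
= 1/2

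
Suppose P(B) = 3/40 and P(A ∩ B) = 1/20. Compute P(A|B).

P(A|B) = P(A ∩ B) / P(B)
= (1/20) / (3/40)
= 2/3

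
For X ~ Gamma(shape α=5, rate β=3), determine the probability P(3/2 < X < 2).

P(3/2 < X < 2) = ∫_{3/2}^{2} f(x) dx
where f(x) = \frac{81 x^{4} e^{- 3 x}}{8}
= - \frac{115}{e^{6}} + \frac{6131}{128 e^{\frac{9}{2}}}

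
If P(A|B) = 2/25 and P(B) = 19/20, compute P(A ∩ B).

By definition, P(A|B) = P(A ∩ B) / P(B)
So P(A ∩ B) = P(A|B) × P(B)
= 2/25 × 19/20
= 19/250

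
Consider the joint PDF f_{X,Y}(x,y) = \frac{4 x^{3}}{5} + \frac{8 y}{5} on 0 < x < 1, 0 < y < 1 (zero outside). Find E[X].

E[X] = ∫_0^1 ∫_0^1 x × f(x,y) dy dx
= ∫_0^1 ∫_0^1 x × (\frac{4 x^{3}}{5} + \frac{8 y}{5}) dy dx
= \frac{14}{25}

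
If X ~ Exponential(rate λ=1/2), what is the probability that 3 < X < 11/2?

P(3 < X < 11/2) = ∫_{3}^{11/2} f(x) dx
where f(x) = \frac{e^{- \frac{x}{2}}}{2}
= - \frac{1}{e^{\frac{11}{4}}} + e^{- \frac{3}{2}}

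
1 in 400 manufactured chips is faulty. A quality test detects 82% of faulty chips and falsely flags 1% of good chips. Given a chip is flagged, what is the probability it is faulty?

Let D = the rare event, + = positive/flagged.
P(D) = 1/400
P(+|D) = 82/100 = 41/50
P(+|D') = 1/100
P(+) = P(+|D)P(D) + P(+|D')P(D')
     = \frac{41}{50} × \frac{1}{400} + \frac{1}{100} × \frac{399}{400}
     = \frac{481}{40000}
P(D|+) = P(+|D)P(D)/P(+) = \frac{82}{481}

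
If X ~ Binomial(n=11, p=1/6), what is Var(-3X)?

For X ~ Binomial(n=11, p=1/6):
Var(X) = \frac{55}{36}
Var(-3X) = (-3)² × Var(X) = 9 × \frac{55}{36} = \frac{55}{4}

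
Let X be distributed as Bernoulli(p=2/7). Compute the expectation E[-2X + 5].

For X ~ Bernoulli(p=2/7):
E[X] = \frac{2}{7}
E[-2X + 5] = -2 × E[X] + 5 = \frac{31}{7}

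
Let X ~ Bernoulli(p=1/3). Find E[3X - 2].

For X ~ Bernoulli(p=1/3):
E[X] = \frac{1}{3}
E[3X - 2] = 3 × E[X] - 2 = -1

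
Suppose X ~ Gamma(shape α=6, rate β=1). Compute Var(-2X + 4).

For X ~ Gamma(shape α=6, rate β=1):
Var(X) = 6
Var(-2X + 4) = (-2)² × Var(X) = 4 × 6 = 24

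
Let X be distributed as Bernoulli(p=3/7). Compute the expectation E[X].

For X ~ Bernoulli(p=3/7), the expected value is:
E[X] = \frac{3}{7}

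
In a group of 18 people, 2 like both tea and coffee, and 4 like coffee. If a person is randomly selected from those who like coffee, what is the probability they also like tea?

P(A ∩ B) = 2/18 = 1/9
P(B) = 4/18 = 2/9
P(A|B) = P(A ∩ B) / P(B) = (1/9) / (2/9) = 1/2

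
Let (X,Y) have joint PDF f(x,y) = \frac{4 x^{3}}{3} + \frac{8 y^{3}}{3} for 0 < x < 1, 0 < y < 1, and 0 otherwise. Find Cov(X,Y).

E[XY] = ∫∫ xy × f(x,y) dx dy = \frac{2}{5}
E[X] = \frac{3}{5}
E[Y] = \frac{7}{10}
Cov(X,Y) = E[XY] - E[X]E[Y] = - \frac{1}{50}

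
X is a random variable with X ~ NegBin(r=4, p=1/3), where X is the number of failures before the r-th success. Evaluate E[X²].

Using the identity E[X²] = Var(X) + (E[X])²:
E[X] = 8
Var(X) = 24
E[X²] = 24 + (8)²
= 88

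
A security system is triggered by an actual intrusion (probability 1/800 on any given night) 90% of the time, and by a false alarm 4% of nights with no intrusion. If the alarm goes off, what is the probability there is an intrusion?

Let D = the rare event, + = positive/flagged.
P(D) = 1/800
P(+|D) = 90/100 = 9/10
P(+|D') = 4/100 = 1/25
P(+) = P(+|D)P(D) + P(+|D')P(D')
     = \frac{9}{10} × \frac{1}{800} + \frac{1}{25} × \frac{799}{800}
     = \frac{1643}{40000}
P(D|+) = P(+|D)P(D)/P(+) = \frac{45}{1643}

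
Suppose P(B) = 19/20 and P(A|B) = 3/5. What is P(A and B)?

By definition, P(A|B) = P(A ∩ B) / P(B)
So P(A ∩ B) = P(A|B) × P(B)
= 3/5 × 19/20
= 57/100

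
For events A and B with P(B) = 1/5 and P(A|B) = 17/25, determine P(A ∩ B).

By definition, P(A|B) = P(A ∩ B) / P(B)
So P(A ∩ B) = P(A|B) × P(B)
= 17/25 × 1/5
= 17/125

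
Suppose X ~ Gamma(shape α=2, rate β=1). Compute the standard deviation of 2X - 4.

For X ~ Gamma(shape α=2, rate β=1):
Var(X) = 2
SD(X) = √(Var(X)) = √(2) = \sqrt{2}
SD(2X - 4) = |2| × SD(X) = 2 × \sqrt{2} = 2 \sqrt{2}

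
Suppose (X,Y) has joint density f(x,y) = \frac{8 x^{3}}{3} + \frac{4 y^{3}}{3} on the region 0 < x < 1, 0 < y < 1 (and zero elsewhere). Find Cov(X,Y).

E[XY] = ∫∫ xy × f(x,y) dx dy = \frac{2}{5}
E[X] = \frac{7}{10}
E[Y] = \frac{3}{5}
Cov(X,Y) = E[XY] - E[X]E[Y] = - \frac{1}{50}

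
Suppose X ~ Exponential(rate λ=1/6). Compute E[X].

For X ~ Exponential(rate λ=1/6), the expected value is:
E[X] = 6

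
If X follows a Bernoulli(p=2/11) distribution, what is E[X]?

For X ~ Bernoulli(p=2/11), the expected value is:
E[X] = \frac{2}{11}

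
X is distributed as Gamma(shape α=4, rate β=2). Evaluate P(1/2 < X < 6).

P(1/2 < X < 6) = ∫_{1/2}^{6} f(x) dx
where f(x) = \frac{8 x^{3} e^{- 2 x}}{3}
= \frac{-1119 + 8 e^{11}}{3 e^{12}}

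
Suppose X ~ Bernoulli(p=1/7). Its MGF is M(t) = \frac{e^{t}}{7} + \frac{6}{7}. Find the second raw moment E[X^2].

To find E[X^2], compute M^(2)(0):
M^(1)(t) = \frac{e^{t}}{7}
M^(2)(t) = \frac{e^{t}}{7}
M^(2)(0) = \frac{1}{7}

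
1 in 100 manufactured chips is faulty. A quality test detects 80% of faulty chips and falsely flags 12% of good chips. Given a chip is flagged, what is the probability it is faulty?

Let D = the rare event, + = positive/flagged.
P(D) = 1/100
P(+|D) = 80/100 = 4/5
P(+|D') = 12/100 = 3/25
P(+) = P(+|D)P(D) + P(+|D')P(D')
     = \frac{4}{5} × \frac{1}{100} + \frac{3}{25} × \frac{99}{100}
     = \frac{317}{2500}
P(D|+) = P(+|D)P(D)/P(+) = \frac{20}{317}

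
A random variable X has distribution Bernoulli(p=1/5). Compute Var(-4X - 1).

For X ~ Bernoulli(p=1/5):
Var(X) = \frac{4}{25}
Var(-4X - 1) = (-4)² × Var(X) = 16 × \frac{4}{25} = \frac{64}{25}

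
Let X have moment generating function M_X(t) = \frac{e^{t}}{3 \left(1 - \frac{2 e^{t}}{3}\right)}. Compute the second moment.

To find E[X^2], compute M^(2)(0):
M^(1)(t) = \frac{e^{t}}{3 \left(1 - \frac{2 e^{t}}{3}\right)} + \frac{2 e^{2 t}}{9 \left(1 - \frac{2 e^{t}}{3}\right)^{2}}
M^(2)(t) = \frac{e^{t}}{3 \left(1 - \frac{2 e^{t}}{3}\right)} + \frac{2 e^{2 t}}{3 \left(1 - \frac{2 e^{t}}{3}\right)^{2}} + \frac{8 e^{3 t}}{27 \left(1 - \frac{2 e^{t}}{3}\right)^{3}}
M^(2)(0) = 15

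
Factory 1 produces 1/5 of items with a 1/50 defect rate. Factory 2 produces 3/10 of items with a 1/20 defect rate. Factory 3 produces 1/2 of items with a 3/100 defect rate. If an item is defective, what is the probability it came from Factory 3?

Using Bayes' theorem:
P(F1) = 1/5, P(D|F1) = 1/50
P(F2) = 3/10, P(D|F2) = 1/20
P(F3) = 1/2, P(D|F3) = 3/100
P(D) = P(D|F1)P(F1) + P(D|F2)P(F2) + P(D|F3)P(F3)
     = \frac{17}{500}
P(F3|D) = P(D|F3)P(F3) / P(D)
= \frac{15}{34}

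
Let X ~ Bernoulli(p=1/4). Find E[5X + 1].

For X ~ Bernoulli(p=1/4):
E[X] = \frac{1}{4}
E[5X + 1] = 5 × E[X] + 1 = \frac{9}{4}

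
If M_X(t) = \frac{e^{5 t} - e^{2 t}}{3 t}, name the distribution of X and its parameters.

The MGF M(t) = \frac{e^{5 t} - e^{2 t}}{3 t} is the standard form for the Uniform distribution.
Comparing with the known MGF formula identifies: Uniform(2, 5)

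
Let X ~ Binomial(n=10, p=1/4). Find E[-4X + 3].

For X ~ Binomial(n=10, p=1/4):
E[X] = \frac{5}{2}
E[-4X + 3] = -4 × E[X] + 3 = -7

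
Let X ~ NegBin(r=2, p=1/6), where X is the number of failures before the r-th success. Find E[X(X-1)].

E[X(X-1)] = E[X² - X] = E[X²] - E[X]
E[X] = 10
E[X²] = Var(X) + (E[X])² = 60 + (10)² = 160
E[X(X-1)] = 160 - 10 = 150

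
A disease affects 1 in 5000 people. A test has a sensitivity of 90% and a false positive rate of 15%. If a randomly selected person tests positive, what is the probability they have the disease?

Let D = the rare event, + = positive/flagged.
P(D) = 1/5000
P(+|D) = 90/100 = 9/10
P(+|D') = 15/100 = 3/20
P(+) = P(+|D)P(D) + P(+|D')P(D')
     = \frac{9}{10} × \frac{1}{5000} + \frac{3}{20} × \frac{4999}{5000}
     = \frac{3003}{20000}
P(D|+) = P(+|D)P(D)/P(+) = \frac{6}{5005}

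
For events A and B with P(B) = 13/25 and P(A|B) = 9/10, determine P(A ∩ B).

By definition, P(A|B) = P(A ∩ B) / P(B)
So P(A ∩ B) = P(A|B) × P(B)
= 9/10 × 13/25
= 117/250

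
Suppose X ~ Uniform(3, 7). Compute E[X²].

Using the identity E[X²] = Var(X) + (E[X])²:
E[X] = 5
Var(X) = \frac{4}{3}
E[X²] = \frac{4}{3} + (5)²
= \frac{79}{3}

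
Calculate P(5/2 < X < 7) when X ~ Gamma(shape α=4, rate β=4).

P(5/2 < X < 7) = ∫_{5/2}^{7} f(x) dx
where f(x) = \frac{128 x^{3} e^{- 4 x}}{3}
= \frac{-12239 + 683 e^{18}}{3 e^{28}}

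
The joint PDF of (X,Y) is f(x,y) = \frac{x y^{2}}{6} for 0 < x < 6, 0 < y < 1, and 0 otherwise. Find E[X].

f_X(x) = ∫_0^1 \frac{x y^{2}}{6} dy = \frac{x}{18}
E[X] = ∫_0^6 x × (\frac{x}{18}) dx = 4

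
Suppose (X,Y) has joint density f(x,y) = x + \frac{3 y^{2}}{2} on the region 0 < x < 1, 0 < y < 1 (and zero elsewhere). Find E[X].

E[X] = ∫_0^1 ∫_0^1 x × f(x,y) dy dx
= ∫_0^1 ∫_0^1 x × (x + \frac{3 y^{2}}{2}) dy dx
= \frac{7}{12}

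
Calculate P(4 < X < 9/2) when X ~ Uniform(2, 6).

P(4 < X < 9/2) = ∫_{4}^{9/2} f(x) dx
where f(x) = \frac{1}{4}
= \frac{1}{8}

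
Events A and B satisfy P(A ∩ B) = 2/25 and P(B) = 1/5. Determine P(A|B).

P(A|B) = P(A ∩ B) / P(B)
= (2/25) / (1/5)
= 2/5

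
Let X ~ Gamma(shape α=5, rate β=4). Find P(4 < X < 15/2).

P(4 < X < 15/2) = ∫_{4}^{15/2} f(x) dx
where f(x) = \frac{128 x^{4} e^{- 4 x}}{3}
= \frac{7 \left(-16599 + 1525 e^{14}\right)}{3 e^{30}}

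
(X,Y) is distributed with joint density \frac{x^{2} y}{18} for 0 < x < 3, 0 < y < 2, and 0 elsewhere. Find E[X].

f_X(x) = ∫_0^2 \frac{x^{2} y}{18} dy = \frac{x^{2}}{9}
E[X] = ∫_0^3 x × (\frac{x^{2}}{9}) dx = \frac{9}{4}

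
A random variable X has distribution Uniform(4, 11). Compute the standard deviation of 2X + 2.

For X ~ Uniform(4, 11):
Var(X) = \frac{49}{12}
SD(X) = √(Var(X)) = √(\frac{49}{12}) = \frac{7 \sqrt{3}}{6}
SD(2X + 2) = |2| × SD(X) = 2 × \frac{7 \sqrt{3}}{6} = \frac{7 \sqrt{3}}{3}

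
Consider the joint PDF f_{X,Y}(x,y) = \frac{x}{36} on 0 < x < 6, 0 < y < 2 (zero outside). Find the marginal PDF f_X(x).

f_X(x) = ∫_0^2 f(x,y) dy
= ∫_0^2 \frac{x}{36} dy
= \frac{x}{18} for 0 < x < 6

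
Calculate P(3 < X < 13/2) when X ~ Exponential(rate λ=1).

P(3 < X < 13/2) = ∫_{3}^{13/2} f(x) dx
where f(x) = e^{- x}
= - \frac{1}{e^{\frac{13}{2}}} + e^{-3}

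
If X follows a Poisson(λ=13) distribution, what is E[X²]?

Using the identity E[X²] = Var(X) + (E[X])²:
E[X] = 13
Var(X) = 13
E[X²] = 13 + (13)²
= 182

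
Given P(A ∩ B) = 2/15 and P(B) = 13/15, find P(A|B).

P(A|B) = P(A ∩ B) / P(B)
= (2/15) / (13/15)
= 2/13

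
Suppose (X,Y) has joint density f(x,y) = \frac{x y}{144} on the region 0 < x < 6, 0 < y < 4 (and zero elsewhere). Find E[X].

f_X(x) = ∫_0^4 \frac{x y}{144} dy = \frac{x}{18}
E[X] = ∫_0^6 x × (\frac{x}{18}) dx = 4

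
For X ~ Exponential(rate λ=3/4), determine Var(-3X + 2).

For X ~ Exponential(rate λ=3/4):
Var(X) = \frac{16}{9}
Var(-3X + 2) = (-3)² × Var(X) = 9 × \frac{16}{9} = 16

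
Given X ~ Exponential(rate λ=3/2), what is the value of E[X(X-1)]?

E[X(X-1)] = E[X² - X] = E[X²] - E[X]
E[X] = \frac{2}{3}
E[X²] = Var(X) + (E[X])² = \frac{4}{9} + (\frac{2}{3})² = \frac{8}{9}
E[X(X-1)] = \frac{8}{9} - \frac{2}{3} = \frac{2}{9}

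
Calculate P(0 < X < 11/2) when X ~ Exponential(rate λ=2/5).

P(0 < X < 11/2) = ∫_{0}^{11/2} f(x) dx
where f(x) = \frac{2 e^{- \frac{2 x}{5}}}{5}
= 1 - e^{- \frac{11}{5}}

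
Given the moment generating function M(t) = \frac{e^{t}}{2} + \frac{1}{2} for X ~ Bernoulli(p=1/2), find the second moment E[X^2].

To find E[X^2], compute M^(2)(0):
M^(1)(t) = \frac{e^{t}}{2}
M^(2)(t) = \frac{e^{t}}{2}
M^(2)(0) = \frac{1}{2}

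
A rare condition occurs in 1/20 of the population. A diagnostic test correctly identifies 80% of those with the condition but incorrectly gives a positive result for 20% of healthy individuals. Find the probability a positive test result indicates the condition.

Let D = the rare event, + = positive/flagged.
P(D) = 1/20
P(+|D) = 80/100 = 4/5
P(+|D') = 20/100 = 1/5
P(+) = P(+|D)P(D) + P(+|D')P(D')
     = \frac{4}{5} × \frac{1}{20} + \frac{1}{5} × \frac{19}{20}
     = \frac{23}{100}
P(D|+) = P(+|D)P(D)/P(+) = \frac{4}{23}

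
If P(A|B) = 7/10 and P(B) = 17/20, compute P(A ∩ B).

By definition, P(A|B) = P(A ∩ B) / P(B)
So P(A ∩ B) = P(A|B) × P(B)
= 7/10 × 17/20
= 119/200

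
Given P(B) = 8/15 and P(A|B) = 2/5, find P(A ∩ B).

By definition, P(A|B) = P(A ∩ B) / P(B)
So P(A ∩ B) = P(A|B) × P(B)
= 2/5 × 8/15
= 16/75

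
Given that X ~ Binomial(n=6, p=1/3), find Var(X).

For X ~ Binomial(n=6, p=1/3):
Var(X) = \frac{4}{3}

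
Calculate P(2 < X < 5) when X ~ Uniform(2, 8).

P(2 < X < 5) = ∫_{2}^{5} f(x) dx
where f(x) = \frac{1}{6}
= \frac{1}{2}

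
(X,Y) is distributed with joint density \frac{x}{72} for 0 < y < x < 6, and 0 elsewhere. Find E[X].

f_X(x) = ∫_0^x \frac{x}{72} dy = \frac{x^{2}}{72}
E[X] = ∫_0^6 x × (\frac{x^{2}}{72}) dx = \frac{9}{2}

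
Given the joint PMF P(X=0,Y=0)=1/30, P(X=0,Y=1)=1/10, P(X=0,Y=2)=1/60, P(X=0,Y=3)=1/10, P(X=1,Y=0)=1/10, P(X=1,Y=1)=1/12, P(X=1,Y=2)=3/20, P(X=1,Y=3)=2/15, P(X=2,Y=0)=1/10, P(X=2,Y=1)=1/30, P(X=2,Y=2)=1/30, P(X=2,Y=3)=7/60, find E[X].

First find marginal of X:
P(X=0) = 1/4
P(X=1) = 7/15
P(X=2) = 17/60
E[X] = 0 × 1/4 + 1 × 7/15 + 2 × 17/60 = 31/30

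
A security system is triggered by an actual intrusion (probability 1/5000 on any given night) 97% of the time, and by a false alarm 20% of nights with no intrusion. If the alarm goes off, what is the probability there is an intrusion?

Let D = the rare event, + = positive/flagged.
P(D) = 1/5000
P(+|D) = 97/100
P(+|D') = 20/100 = 1/5
P(+) = P(+|D)P(D) + P(+|D')P(D')
     = \frac{97}{100} × \frac{1}{5000} + \frac{1}{5} × \frac{4999}{5000}
     = \frac{100077}{500000}
P(D|+) = P(+|D)P(D)/P(+) = \frac{97}{100077}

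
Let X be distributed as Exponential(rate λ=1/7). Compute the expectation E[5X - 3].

For X ~ Exponential(rate λ=1/7):
E[X] = 7
E[5X - 3] = 5 × E[X] - 3 = 32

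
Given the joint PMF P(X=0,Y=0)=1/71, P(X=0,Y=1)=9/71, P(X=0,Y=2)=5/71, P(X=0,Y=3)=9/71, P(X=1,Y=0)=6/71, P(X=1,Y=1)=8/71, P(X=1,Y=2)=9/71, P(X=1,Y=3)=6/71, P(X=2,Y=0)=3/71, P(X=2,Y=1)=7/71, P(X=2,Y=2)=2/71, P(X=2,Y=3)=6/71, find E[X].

First find marginal of X:
P(X=0) = 24/71
P(X=1) = 29/71
P(X=2) = 18/71
E[X] = 0 × 24/71 + 1 × 29/71 + 2 × 18/71 = 65/71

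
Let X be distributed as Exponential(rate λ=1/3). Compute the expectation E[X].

For X ~ Exponential(rate λ=1/3), the expected value is:
E[X] = 3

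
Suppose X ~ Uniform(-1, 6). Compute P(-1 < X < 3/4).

P(-1 < X < 3/4) = ∫_{-1}^{3/4} f(x) dx
where f(x) = \frac{1}{7}
= \frac{1}{4}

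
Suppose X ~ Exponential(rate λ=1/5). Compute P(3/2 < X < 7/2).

P(3/2 < X < 7/2) = ∫_{3/2}^{7/2} f(x) dx
where f(x) = \frac{e^{- \frac{x}{5}}}{5}
= - \frac{1 - e^{\frac{2}{5}}}{e^{\frac{7}{10}}}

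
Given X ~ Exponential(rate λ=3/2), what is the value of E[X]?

For X ~ Exponential(rate λ=3/2), the expected value is:
E[X] = \frac{2}{3}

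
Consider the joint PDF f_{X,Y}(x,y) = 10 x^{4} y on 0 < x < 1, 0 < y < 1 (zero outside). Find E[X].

E[X] = ∫_0^1 ∫_0^1 x × f(x,y) dy dx
= ∫_0^1 ∫_0^1 x × (10 x^{4} y) dy dx
= \frac{5}{6}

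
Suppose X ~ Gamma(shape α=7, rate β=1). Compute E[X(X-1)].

E[X(X-1)] = E[X² - X] = E[X²] - E[X]
E[X] = 7
E[X²] = Var(X) + (E[X])² = 7 + (7)² = 56
E[X(X-1)] = 56 - 7 = 49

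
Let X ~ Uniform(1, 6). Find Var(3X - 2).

For X ~ Uniform(1, 6):
Var(X) = \frac{25}{12}
Var(3X - 2) = (3)² × Var(X) = 9 × \frac{25}{12} = \frac{75}{4}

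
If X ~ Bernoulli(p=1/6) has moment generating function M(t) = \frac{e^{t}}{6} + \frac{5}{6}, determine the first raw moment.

To find E[X], compute M^(1)(0):
M^(1)(t) = \frac{e^{t}}{6}
M^(1)(0) = \frac{1}{6}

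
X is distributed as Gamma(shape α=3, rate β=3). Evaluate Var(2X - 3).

For X ~ Gamma(shape α=3, rate β=3):
Var(X) = \frac{1}{3}
Var(2X - 3) = (2)² × Var(X) = 4 × \frac{1}{3} = \frac{4}{3}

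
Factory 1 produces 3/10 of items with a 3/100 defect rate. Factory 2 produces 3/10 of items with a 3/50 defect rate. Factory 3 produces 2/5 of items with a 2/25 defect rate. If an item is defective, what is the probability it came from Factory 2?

Using Bayes' theorem:
P(F1) = 3/10, P(D|F1) = 3/100
P(F2) = 3/10, P(D|F2) = 3/50
P(F3) = 2/5, P(D|F3) = 2/25
P(D) = P(D|F1)P(F1) + P(D|F2)P(F2) + P(D|F3)P(F3)
     = \frac{59}{1000}
P(F2|D) = P(D|F2)P(F2) / P(D)
= \frac{18}{59}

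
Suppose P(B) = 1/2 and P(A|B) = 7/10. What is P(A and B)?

By definition, P(A|B) = P(A ∩ B) / P(B)
So P(A ∩ B) = P(A|B) × P(B)
= 7/10 × 1/2
= 7/20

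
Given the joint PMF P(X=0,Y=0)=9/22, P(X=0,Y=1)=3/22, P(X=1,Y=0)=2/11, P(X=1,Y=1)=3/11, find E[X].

First find marginal of X:
P(X=0) = 6/11
P(X=1) = 5/11
E[X] = 0 × 6/11 + 1 × 5/11 = 5/11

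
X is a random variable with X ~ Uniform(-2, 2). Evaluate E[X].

For X ~ Uniform(-2, 2), the expected value is:
E[X] = 0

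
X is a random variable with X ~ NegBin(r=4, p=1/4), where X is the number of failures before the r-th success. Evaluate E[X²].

Using the identity E[X²] = Var(X) + (E[X])²:
E[X] = 12
Var(X) = 48
E[X²] = 48 + (12)²
= 192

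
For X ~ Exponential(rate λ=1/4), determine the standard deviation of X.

For X ~ Exponential(rate λ=1/4):
Var(X) = 16
SD(X) = √(Var(X)) = √(16) = 4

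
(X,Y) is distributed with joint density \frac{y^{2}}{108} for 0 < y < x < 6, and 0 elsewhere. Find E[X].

f_X(x) = ∫_0^x \frac{y^{2}}{108} dy = \frac{x^{3}}{324}
E[X] = ∫_0^6 x × (\frac{x^{3}}{324}) dx = \frac{24}{5}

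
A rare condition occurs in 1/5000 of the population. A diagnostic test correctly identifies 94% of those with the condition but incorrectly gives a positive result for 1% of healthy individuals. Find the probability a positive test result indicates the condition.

Let D = the rare event, + = positive/flagged.
P(D) = 1/5000
P(+|D) = 94/100 = 47/50
P(+|D') = 1/100
P(+) = P(+|D)P(D) + P(+|D')P(D')
     = \frac{47}{50} × \frac{1}{5000} + \frac{1}{100} × \frac{4999}{5000}
     = \frac{5093}{500000}
P(D|+) = P(+|D)P(D)/P(+) = \frac{94}{5093}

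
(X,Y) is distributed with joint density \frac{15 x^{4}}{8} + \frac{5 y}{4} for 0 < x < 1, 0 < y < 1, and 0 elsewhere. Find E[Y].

E[Y] = ∫_0^1 ∫_0^1 y × f(x,y) dx dy
= \frac{29}{48}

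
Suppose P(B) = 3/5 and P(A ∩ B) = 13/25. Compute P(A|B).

P(A|B) = P(A ∩ B) / P(B)
= (13/25) / (3/5)
= 13/15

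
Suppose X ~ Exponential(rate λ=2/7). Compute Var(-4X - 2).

For X ~ Exponential(rate λ=2/7):
Var(X) = \frac{49}{4}
Var(-4X - 2) = (-4)² × Var(X) = 16 × \frac{49}{4} = 196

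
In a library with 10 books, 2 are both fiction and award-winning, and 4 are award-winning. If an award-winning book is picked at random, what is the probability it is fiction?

P(A ∩ B) = 2/10 = 1/5
P(B) = 4/10 = 2/5
P(A|B) = P(A ∩ B) / P(B) = (1/5) / (2/5) = 1/2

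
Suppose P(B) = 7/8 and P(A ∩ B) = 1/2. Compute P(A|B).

P(A|B) = P(A ∩ B) / P(B)
= (1/2) / (7/8)
= 4/7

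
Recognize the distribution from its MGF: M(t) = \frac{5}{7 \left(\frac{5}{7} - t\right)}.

The MGF M(t) = \frac{5}{7 \left(\frac{5}{7} - t\right)} is the standard form for the Exponential distribution.
Comparing with the known MGF formula identifies: Exponential(rate λ=5/7)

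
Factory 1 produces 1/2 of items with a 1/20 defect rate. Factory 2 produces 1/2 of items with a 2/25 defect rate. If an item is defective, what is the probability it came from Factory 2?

Using Bayes' theorem:
P(F1) = 1/2, P(D|F1) = 1/20
P(F2) = 1/2, P(D|F2) = 2/25
P(D) = P(D|F1)P(F1) + P(D|F2)P(F2)
     = \frac{13}{200}
P(F2|D) = P(D|F2)P(F2) / P(D)
= \frac{8}{13}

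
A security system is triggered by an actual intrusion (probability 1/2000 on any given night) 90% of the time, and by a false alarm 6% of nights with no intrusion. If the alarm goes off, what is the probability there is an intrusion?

Let D = the rare event, + = positive/flagged.
P(D) = 1/2000
P(+|D) = 90/100 = 9/10
P(+|D') = 6/100 = 3/50
P(+) = P(+|D)P(D) + P(+|D')P(D')
     = \frac{9}{10} × \frac{1}{2000} + \frac{3}{50} × \frac{1999}{2000}
     = \frac{3021}{50000}
P(D|+) = P(+|D)P(D)/P(+) = \frac{15}{2014}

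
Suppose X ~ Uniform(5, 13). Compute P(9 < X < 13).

P(9 < X < 13) = ∫_{9}^{13} f(x) dx
where f(x) = \frac{1}{8}
= \frac{1}{2}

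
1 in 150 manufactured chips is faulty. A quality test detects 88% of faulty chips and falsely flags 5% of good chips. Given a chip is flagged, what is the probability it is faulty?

Let D = the rare event, + = positive/flagged.
P(D) = 1/150
P(+|D) = 88/100 = 22/25
P(+|D') = 5/100 = 1/20
P(+) = P(+|D)P(D) + P(+|D')P(D')
     = \frac{22}{25} × \frac{1}{150} + \frac{1}{20} × \frac{149}{150}
     = \frac{833}{15000}
P(D|+) = P(+|D)P(D)/P(+) = \frac{88}{833}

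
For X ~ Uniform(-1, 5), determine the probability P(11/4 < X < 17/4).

P(11/4 < X < 17/4) = ∫_{11/4}^{17/4} f(x) dx
where f(x) = \frac{1}{6}
= \frac{1}{4}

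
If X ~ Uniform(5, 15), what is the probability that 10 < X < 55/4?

P(10 < X < 55/4) = ∫_{10}^{55/4} f(x) dx
where f(x) = \frac{1}{10}
= \frac{3}{8}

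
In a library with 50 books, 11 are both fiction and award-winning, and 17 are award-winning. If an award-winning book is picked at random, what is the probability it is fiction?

P(A ∩ B) = 11/50
P(B) = 17/50
P(A|B) = P(A ∩ B) / P(B) = (11/50) / (17/50) = 11/17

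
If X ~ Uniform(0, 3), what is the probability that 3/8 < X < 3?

P(3/8 < X < 3) = ∫_{3/8}^{3} f(x) dx
where f(x) = \frac{1}{3}
= \frac{7}{8}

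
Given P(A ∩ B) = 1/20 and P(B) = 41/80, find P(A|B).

P(A|B) = P(A ∩ B) / P(B)
= (1/20) / (41/80)
= 4/41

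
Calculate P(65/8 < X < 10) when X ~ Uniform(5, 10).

P(65/8 < X < 10) = ∫_{65/8}^{10} f(x) dx
where f(x) = \frac{1}{5}
= \frac{3}{8}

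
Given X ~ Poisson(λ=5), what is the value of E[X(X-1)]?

E[X(X-1)] = E[X² - X] = E[X²] - E[X]
E[X] = 5
E[X²] = Var(X) + (E[X])² = 5 + (5)² = 30
E[X(X-1)] = 30 - 5 = 25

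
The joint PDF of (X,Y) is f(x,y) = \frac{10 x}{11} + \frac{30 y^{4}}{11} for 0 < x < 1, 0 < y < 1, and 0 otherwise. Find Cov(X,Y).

E[XY] = ∫∫ xy × f(x,y) dx dy = \frac{25}{66}
E[X] = \frac{19}{33}
E[Y] = \frac{15}{22}
Cov(X,Y) = E[XY] - E[X]E[Y] = - \frac{5}{363}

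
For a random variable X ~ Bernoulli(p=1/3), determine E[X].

For X ~ Bernoulli(p=1/3), the expected value is:
E[X] = \frac{1}{3}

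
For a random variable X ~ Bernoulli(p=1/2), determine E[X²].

Using the identity E[X²] = Var(X) + (E[X])²:
E[X] = \frac{1}{2}
Var(X) = \frac{1}{4}
E[X²] = \frac{1}{4} + (\frac{1}{2})²
= \frac{1}{2}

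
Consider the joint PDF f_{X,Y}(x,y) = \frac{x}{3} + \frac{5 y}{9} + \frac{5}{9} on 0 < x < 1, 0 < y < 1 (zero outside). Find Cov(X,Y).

E[XY] = ∫∫ xy × f(x,y) dx dy = \frac{31}{108}
E[X] = \frac{19}{36}
E[Y] = \frac{59}{108}
Cov(X,Y) = E[XY] - E[X]E[Y] = - \frac{5}{3888}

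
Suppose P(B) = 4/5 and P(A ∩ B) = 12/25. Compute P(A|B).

P(A|B) = P(A ∩ B) / P(B)
= (12/25) / (4/5)
= 3/5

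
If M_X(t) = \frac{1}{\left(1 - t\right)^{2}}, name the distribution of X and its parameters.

The MGF M(t) = \frac{1}{\left(1 - t\right)^{2}} is the standard form for the Gamma distribution.
Comparing with the known MGF formula identifies: Gamma(shape α=2, rate β=1)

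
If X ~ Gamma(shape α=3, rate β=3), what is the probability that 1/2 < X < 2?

P(1/2 < X < 2) = ∫_{1/2}^{2} f(x) dx
where f(x) = \frac{27 x^{2} e^{- 3 x}}{2}
= - \frac{25}{e^{6}} + \frac{29}{8 e^{\frac{3}{2}}}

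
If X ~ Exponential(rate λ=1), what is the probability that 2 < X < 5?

P(2 < X < 5) = ∫_{2}^{5} f(x) dx
where f(x) = e^{- x}
= - \frac{1 - e^{3}}{e^{5}}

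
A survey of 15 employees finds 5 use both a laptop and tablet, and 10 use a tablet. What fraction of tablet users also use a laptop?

P(A ∩ B) = 5/15 = 1/3
P(B) = 10/15 = 2/3
P(A|B) = P(A ∩ B) / P(B) = (1/3) / (2/3) = 1/2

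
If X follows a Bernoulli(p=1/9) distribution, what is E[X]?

For X ~ Bernoulli(p=1/9), the expected value is:
E[X] = \frac{1}{9}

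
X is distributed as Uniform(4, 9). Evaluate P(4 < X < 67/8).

P(4 < X < 67/8) = ∫_{4}^{67/8} f(x) dx
where f(x) = \frac{1}{5}
= \frac{7}{8}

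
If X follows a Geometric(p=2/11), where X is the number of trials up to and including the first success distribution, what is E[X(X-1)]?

E[X(X-1)] = E[X² - X] = E[X²] - E[X]
E[X] = \frac{11}{2}
E[X²] = Var(X) + (E[X])² = \frac{99}{4} + (\frac{11}{2})² = 55
E[X(X-1)] = 55 - \frac{11}{2} = \frac{99}{2}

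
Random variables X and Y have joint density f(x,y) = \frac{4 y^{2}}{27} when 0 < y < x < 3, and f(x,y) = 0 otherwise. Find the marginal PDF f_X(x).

f_X(x) = ∫_0^x \frac{4 y^{2}}{27} dy = \frac{4 x^{3}}{81}
for 0 < x < 3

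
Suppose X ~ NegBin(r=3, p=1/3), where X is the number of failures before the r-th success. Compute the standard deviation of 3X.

For X ~ NegBin(r=3, p=1/3), where X is the number of failures before the r-th success:
Var(X) = 18
SD(X) = √(Var(X)) = √(18) = 3 \sqrt{2}
SD(3X) = |3| × SD(X) = 3 × 3 \sqrt{2} = 9 \sqrt{2}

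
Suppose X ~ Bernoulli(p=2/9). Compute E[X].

For X ~ Bernoulli(p=2/9), the expected value is:
E[X] = \frac{2}{9}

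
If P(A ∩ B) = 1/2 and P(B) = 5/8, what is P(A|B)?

P(A|B) = P(A ∩ B) / P(B)
= (1/2) / (5/8)
= 4/5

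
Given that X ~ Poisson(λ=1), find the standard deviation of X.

For X ~ Poisson(λ=1):
Var(X) = 1
SD(X) = √(Var(X)) = √(1) = 1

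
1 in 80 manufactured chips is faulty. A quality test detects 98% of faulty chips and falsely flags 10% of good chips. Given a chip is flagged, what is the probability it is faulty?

Let D = the rare event, + = positive/flagged.
P(D) = 1/80
P(+|D) = 98/100 = 49/50
P(+|D') = 10/100 = 1/10
P(+) = P(+|D)P(D) + P(+|D')P(D')
     = \frac{49}{50} × \frac{1}{80} + \frac{1}{10} × \frac{79}{80}
     = \frac{111}{1000}
P(D|+) = P(+|D)P(D)/P(+) = \frac{49}{444}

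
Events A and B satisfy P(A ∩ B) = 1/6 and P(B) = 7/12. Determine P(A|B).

P(A|B) = P(A ∩ B) / P(B)
= (1/6) / (7/12)
= 2/7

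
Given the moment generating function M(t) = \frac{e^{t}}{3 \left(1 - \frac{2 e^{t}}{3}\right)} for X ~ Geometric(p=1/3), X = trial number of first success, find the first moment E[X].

To find E[X], compute M^(1)(0):
M^(1)(t) = \frac{e^{t}}{3 \left(1 - \frac{2 e^{t}}{3}\right)} + \frac{2 e^{2 t}}{9 \left(1 - \frac{2 e^{t}}{3}\right)^{2}}
M^(1)(0) = 3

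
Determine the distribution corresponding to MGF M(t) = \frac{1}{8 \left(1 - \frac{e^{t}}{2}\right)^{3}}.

The MGF M(t) = \frac{1}{8 \left(1 - \frac{e^{t}}{2}\right)^{3}} is the standard form for the NegativeBinomial distribution.
Comparing with the known MGF formula identifies: NegBin(r=3, p=1/2), X = failures before r-th success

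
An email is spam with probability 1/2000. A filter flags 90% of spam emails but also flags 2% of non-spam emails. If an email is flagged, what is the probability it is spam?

Let D = the rare event, + = positive/flagged.
P(D) = 1/2000
P(+|D) = 90/100 = 9/10
P(+|D') = 2/100 = 1/50
P(+) = P(+|D)P(D) + P(+|D')P(D')
     = \frac{9}{10} × \frac{1}{2000} + \frac{1}{50} × \frac{1999}{2000}
     = \frac{511}{25000}
P(D|+) = P(+|D)P(D)/P(+) = \frac{45}{2044}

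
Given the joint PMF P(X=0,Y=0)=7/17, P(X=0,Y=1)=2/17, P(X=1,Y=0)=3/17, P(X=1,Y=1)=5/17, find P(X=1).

P(X=1) = P(X=1,Y=0) + P(X=1,Y=1)
= 3/17 + 5/17
= 8/17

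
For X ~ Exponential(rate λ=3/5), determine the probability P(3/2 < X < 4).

P(3/2 < X < 4) = ∫_{3/2}^{4} f(x) dx
where f(x) = \frac{3 e^{- \frac{3 x}{5}}}{5}
= - \frac{1}{e^{\frac{12}{5}}} + e^{- \frac{9}{10}}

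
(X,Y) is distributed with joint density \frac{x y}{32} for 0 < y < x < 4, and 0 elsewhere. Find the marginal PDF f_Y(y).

f_Y(y) = ∫_y^4 \frac{x y}{32} dx = \frac{y \left(16 - y^{2}\right)}{64}
for 0 < y < 4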